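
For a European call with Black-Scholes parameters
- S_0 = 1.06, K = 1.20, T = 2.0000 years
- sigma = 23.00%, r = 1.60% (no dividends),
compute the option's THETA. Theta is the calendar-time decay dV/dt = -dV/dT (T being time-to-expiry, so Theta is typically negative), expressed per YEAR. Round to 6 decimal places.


Answer: Theta = -0.040237

Derivation:
d1 = -0.1203700147; d2 = -0.4456391340
phi(d1) = 0.3960625984; exp(-qT) = 1.0000000000; exp(-rT) = 0.9685065821
Theta = -S*exp(-qT)*phi(d1)*sigma/(2*sqrt(T)) - r*K*exp(-rT)*N(d2) + q*S*exp(-qT)*N(d1)
N(d1) = 0.4520950217; N(d2) = 0.3279289687; sqrt(T) = 1.4142135624
Term 1 = -1.0600 * 1.0000000000 * 0.3960625984 * 0.2300 / (2 * 1.4142135624) = -0.0341391371
Term 2 = -0.0160 * 1.2000 * 0.9685065821 * 0.3279289687 = -0.0060979462
Term 3 = 0 (no dividend yield, q = 0)
Theta = -0.0341391371 + (-0.0060979462) + (0.0000000000) = -0.040237


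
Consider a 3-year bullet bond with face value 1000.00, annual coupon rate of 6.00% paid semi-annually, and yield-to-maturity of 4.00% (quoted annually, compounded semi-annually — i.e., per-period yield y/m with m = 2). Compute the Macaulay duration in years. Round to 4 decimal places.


Answer: Macaulay duration = 2.7965 years

Derivation:
Coupon per period c = face * coupon_rate / m = 30.000000
Periods per year m = 2; per-period yield y/m = 0.020000
Number of cashflows N = 6
Cashflows (t years, CF_t, discount factor 1/(1+y/m)^(m*t), PV):
  t = 0.5000: CF_t = 30.000000, DF = 0.980392, PV = 29.411765
  t = 1.0000: CF_t = 30.000000, DF = 0.961169, PV = 28.835063
  t = 1.5000: CF_t = 30.000000, DF = 0.942322, PV = 28.269670
  t = 2.0000: CF_t = 30.000000, DF = 0.923845, PV = 27.715363
  t = 2.5000: CF_t = 30.000000, DF = 0.905731, PV = 27.171924
  t = 3.0000: CF_t = 1030.000000, DF = 0.887971, PV = 914.610524
Price P = sum_t PV_t = 1056.014309
Macaulay numerator sum_t t * PV_t:
  t * PV_t at t = 0.5000: 14.705882
  t * PV_t at t = 1.0000: 28.835063
  t * PV_t at t = 1.5000: 42.404505
  t * PV_t at t = 2.0000: 55.430726
  t * PV_t at t = 2.5000: 67.929811
  t * PV_t at t = 3.0000: 2743.831571
Macaulay duration D = (sum_t t * PV_t) / P = 2953.137558 / 1056.014309 = 2.796494


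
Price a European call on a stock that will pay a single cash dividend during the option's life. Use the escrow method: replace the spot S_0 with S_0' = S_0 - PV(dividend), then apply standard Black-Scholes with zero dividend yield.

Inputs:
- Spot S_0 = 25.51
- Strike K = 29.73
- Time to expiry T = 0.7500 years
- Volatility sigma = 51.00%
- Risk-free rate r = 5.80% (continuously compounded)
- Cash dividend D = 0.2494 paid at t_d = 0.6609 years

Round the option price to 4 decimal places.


PV(D) = D * exp(-r * t_d) = 0.2494 * 0.96239318 = 0.24002086
S_0' = S_0 - PV(D) = 25.5100 - 0.24002086 = 25.26997914
d1 = (ln(S_0'/K) + (r + sigma^2/2)*T) / (sigma*sqrt(T)) = -0.04868317
d2 = d1 - sigma*sqrt(T) = -0.49035613
exp(-rT) = 0.95743255
N(d1) = 0.48058589; N(d2) = 0.31194096
C = S_0' * N(d1) - K * exp(-rT) * N(d2) = 25.26997914 * 0.48058589 - 29.7300 * 0.95743255 * 0.31194096 = 3.2652

Answer: Price = 3.2652


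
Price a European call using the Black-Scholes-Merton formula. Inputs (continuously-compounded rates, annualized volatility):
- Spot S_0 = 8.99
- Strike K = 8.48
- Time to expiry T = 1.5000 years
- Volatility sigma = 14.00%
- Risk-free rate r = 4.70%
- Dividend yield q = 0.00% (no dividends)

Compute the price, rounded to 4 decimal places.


d1 = (ln(S/K) + (r - q + 0.5*sigma^2) * T) / (sigma * sqrt(T)) = 0.83750620
d2 = d1 - sigma * sqrt(T) = 0.66604191
exp(-rT) = 0.93192774; exp(-qT) = 1.00000000
C = S_0 * exp(-qT) * N(d1) - K * exp(-rT) * N(d2)
N(d1) = 0.79884595; N(d2) = 0.74730785
C = 8.9900 * 1.00000000 * 0.79884595 - 8.4800 * 0.93192774 * 0.74730785 = 1.2758

Answer: Price = 1.2758


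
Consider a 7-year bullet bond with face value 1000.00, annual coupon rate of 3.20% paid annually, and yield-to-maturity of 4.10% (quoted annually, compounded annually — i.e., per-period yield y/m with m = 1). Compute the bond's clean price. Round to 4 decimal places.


Answer: Price = 946.1806

Derivation:
Coupon per period c = face * coupon_rate / m = 32.000000
Periods per year m = 1; per-period yield y/m = 0.041000
Number of cashflows N = 7
Cashflows (t years, CF_t, discount factor 1/(1+y/m)^(m*t), PV):
  t = 1.0000: CF_t = 32.000000, DF = 0.960615, PV = 30.739673
  t = 2.0000: CF_t = 32.000000, DF = 0.922781, PV = 29.528985
  t = 3.0000: CF_t = 32.000000, DF = 0.886437, PV = 28.365980
  t = 4.0000: CF_t = 32.000000, DF = 0.851524, PV = 27.248780
  t = 5.0000: CF_t = 32.000000, DF = 0.817987, PV = 26.175581
  t = 6.0000: CF_t = 32.000000, DF = 0.785770, PV = 25.144650
  t = 7.0000: CF_t = 1032.000000, DF = 0.754823, PV = 778.976921
Price P = sum_t PV_t = 946.180570


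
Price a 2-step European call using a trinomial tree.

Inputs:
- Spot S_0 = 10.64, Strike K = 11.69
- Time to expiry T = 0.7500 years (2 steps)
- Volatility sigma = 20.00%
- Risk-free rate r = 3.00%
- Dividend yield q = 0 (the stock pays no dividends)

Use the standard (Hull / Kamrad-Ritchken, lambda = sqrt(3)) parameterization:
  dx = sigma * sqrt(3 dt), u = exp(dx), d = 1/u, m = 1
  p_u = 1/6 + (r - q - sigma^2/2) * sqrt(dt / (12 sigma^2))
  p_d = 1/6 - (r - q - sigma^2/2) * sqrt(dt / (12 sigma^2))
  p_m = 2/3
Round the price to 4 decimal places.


Answer: Price = V(0,0) = 0.4728

Derivation:
dt = T/N = 0.375000; dx = sigma*sqrt(3*dt) = 0.212132
u = exp(dx) = 1.236311; d = 1/u = 0.808858
p_u = 0.175506, p_m = 0.666667, p_d = 0.157828
Discount per step: exp(-r*dt) = 0.988813
Stock lattice S(k, j) with j the centered position index:
  k=0: S(0,+0) = 10.6400
  k=1: S(1,-1) = 8.6062; S(1,+0) = 10.6400; S(1,+1) = 13.1544
  k=2: S(2,-2) = 6.9612; S(2,-1) = 8.6062; S(2,+0) = 10.6400; S(2,+1) = 13.1544; S(2,+2) = 16.2629
Terminal payoffs V(N, j) = max(S_T - K, 0):
  V(2,-2) = 0.000000; V(2,-1) = 0.000000; V(2,+0) = 0.000000; V(2,+1) = 1.464350; V(2,+2) = 4.572869
Backward induction: V(k, j) = exp(-r*dt) * [p_u * V(k+1, j+1) + p_m * V(k+1, j) + p_d * V(k+1, j-1)]
  V(1,-1) = exp(-r*dt) * [p_u*0.000000 + p_m*0.000000 + p_d*0.000000] = 0.000000
  V(1,+0) = exp(-r*dt) * [p_u*1.464350 + p_m*0.000000 + p_d*0.000000] = 0.254126
  V(1,+1) = exp(-r*dt) * [p_u*4.572869 + p_m*1.464350 + p_d*0.000000] = 1.758898
  V(0,+0) = exp(-r*dt) * [p_u*1.758898 + p_m*0.254126 + p_d*0.000000] = 0.472765


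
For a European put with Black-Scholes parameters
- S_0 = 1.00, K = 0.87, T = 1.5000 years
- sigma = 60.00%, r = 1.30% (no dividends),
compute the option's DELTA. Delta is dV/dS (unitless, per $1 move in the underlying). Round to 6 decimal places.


d1 = 0.5834712700; d2 = -0.1513756528
phi(d1) = 0.3364997427; exp(-qT) = 1.0000000000; exp(-rT) = 0.9806888952
N(-d1) = 0.2797880461
Delta = -exp(-qT) * N(-d1) = -1.0000000000 * 0.2797880461 = -0.279788

Answer: Delta = -0.279788


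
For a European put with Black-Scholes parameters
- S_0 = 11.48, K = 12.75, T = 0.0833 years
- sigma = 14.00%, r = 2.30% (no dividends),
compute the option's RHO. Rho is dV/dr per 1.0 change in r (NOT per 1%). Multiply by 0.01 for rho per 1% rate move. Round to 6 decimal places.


Answer: Rho = -1.054644

Derivation:
d1 = -2.5291179581; d2 = -2.5695243932
phi(d1) = 0.0162907575; exp(-qT) = 1.0000000000; exp(-rT) = 0.9980859342
N(-d2) = 0.9949080889
Rho = -K*T*exp(-rT)*N(-d2) = -12.7500 * 0.0833 * 0.9980859342 * 0.9949080889 = -1.054644


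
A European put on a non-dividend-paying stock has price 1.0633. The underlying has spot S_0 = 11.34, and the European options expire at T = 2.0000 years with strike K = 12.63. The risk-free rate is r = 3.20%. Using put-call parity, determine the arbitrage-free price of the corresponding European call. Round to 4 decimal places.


Answer: Call price = 0.5563

Derivation:
Put-call parity: C - P = S_0 * exp(-qT) - K * exp(-rT).
S_0 * exp(-qT) = 11.3400 * 1.00000000 = 11.34000000
K * exp(-rT) = 12.6300 * 0.93800500 = 11.84700314
C = P + S*exp(-qT) - K*exp(-rT)
C = 1.0633 + 11.34000000 - 11.84700314 = 0.5563


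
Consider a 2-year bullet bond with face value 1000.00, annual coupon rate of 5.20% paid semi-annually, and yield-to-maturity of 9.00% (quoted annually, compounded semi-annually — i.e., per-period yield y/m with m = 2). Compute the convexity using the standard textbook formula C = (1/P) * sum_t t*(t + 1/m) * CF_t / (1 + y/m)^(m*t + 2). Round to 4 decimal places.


Coupon per period c = face * coupon_rate / m = 26.000000
Periods per year m = 2; per-period yield y/m = 0.045000
Number of cashflows N = 4
Cashflows (t years, CF_t, discount factor 1/(1+y/m)^(m*t), PV):
  t = 0.5000: CF_t = 26.000000, DF = 0.956938, PV = 24.880383
  t = 1.0000: CF_t = 26.000000, DF = 0.915730, PV = 23.808979
  t = 1.5000: CF_t = 26.000000, DF = 0.876297, PV = 22.783712
  t = 2.0000: CF_t = 1026.000000, DF = 0.838561, PV = 860.363939
Price P = sum_t PV_t = 931.837012
Convexity numerator sum_t t*(t + 1/m) * CF_t / (1+y/m)^(m*t + 2):
  t = 0.5000: term = 11.391856
  t = 1.0000: term = 32.703892
  t = 1.5000: term = 62.591182
  t = 2.0000: term = 3939.305137
Convexity = (1/P) * sum = 4045.992067 / 931.837012 = 4.341953

Answer: Convexity = 4.3420


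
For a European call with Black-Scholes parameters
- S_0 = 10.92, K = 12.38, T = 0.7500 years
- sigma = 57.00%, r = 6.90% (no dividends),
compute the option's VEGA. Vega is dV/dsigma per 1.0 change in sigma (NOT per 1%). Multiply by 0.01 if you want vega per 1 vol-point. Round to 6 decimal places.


d1 = 0.0974429563; d2 = -0.3961915239
phi(d1) = 0.3970527649; exp(-qT) = 1.0000000000; exp(-rT) = 0.9495662287
Vega = S * exp(-qT) * phi(d1) * sqrt(T) = 10.9200 * 1.0000000000 * 0.3970527649 * 0.8660254038 = 3.754927

Answer: Vega = 3.754927


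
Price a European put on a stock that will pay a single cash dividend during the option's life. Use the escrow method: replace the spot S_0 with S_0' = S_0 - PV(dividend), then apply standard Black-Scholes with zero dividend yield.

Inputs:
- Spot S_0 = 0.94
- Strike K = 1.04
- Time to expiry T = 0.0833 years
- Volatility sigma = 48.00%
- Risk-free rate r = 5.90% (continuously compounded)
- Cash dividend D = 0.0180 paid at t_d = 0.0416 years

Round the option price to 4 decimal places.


Answer: Price = 0.1282

Derivation:
PV(D) = D * exp(-r * t_d) = 0.0180 * 0.99754861 = 0.01795587
S_0' = S_0 - PV(D) = 0.9400 - 0.01795587 = 0.92204413
d1 = (ln(S_0'/K) + (r + sigma^2/2)*T) / (sigma*sqrt(T)) = -0.76421858
d2 = d1 - sigma*sqrt(T) = -0.90275493
exp(-rT) = 0.99509736
N(-d1) = 0.77763150; N(-d2) = 0.81667201
P = K * exp(-rT) * N(-d2) - S_0' * N(-d1) = 1.0400 * 0.99509736 * 0.81667201 - 0.92204413 * 0.77763150 = 0.1282


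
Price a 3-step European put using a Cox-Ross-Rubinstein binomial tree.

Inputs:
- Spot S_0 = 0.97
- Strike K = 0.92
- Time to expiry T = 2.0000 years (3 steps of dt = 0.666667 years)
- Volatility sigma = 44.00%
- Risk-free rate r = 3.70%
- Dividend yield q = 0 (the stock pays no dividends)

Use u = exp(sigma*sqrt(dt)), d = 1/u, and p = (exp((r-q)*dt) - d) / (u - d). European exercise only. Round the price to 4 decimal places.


Answer: Price = V(0,0) = 0.1862

Derivation:
dt = T/N = 0.666667
u = exp(sigma*sqrt(dt)) = 1.432267; d = 1/u = 0.698194
p = (exp((r-q)*dt) - d) / (u - d) = 0.445159
Discount per step: exp(-r*dt) = 0.975635
Stock lattice S(k, i) with i counting down-moves:
  k=0: S(0,0) = 0.9700
  k=1: S(1,0) = 1.3893; S(1,1) = 0.6772
  k=2: S(2,0) = 1.9898; S(2,1) = 0.9700; S(2,2) = 0.4729
  k=3: S(3,0) = 2.8500; S(3,1) = 1.3893; S(3,2) = 0.6772; S(3,3) = 0.3301
Terminal payoffs V(N, i) = max(K - S_T, 0):
  V(3,0) = 0.000000; V(3,1) = 0.000000; V(3,2) = 0.242752; V(3,3) = 0.589859
Backward induction: V(k, i) = exp(-r*dt) * [p * V(k+1, i) + (1-p) * V(k+1, i+1)].
  V(2,0) = exp(-r*dt) * [p*0.000000 + (1-p)*0.000000] = 0.000000
  V(2,1) = exp(-r*dt) * [p*0.000000 + (1-p)*0.242752] = 0.131407
  V(2,2) = exp(-r*dt) * [p*0.242752 + (1-p)*0.589859] = 0.424734
  V(1,0) = exp(-r*dt) * [p*0.000000 + (1-p)*0.131407] = 0.071133
  V(1,1) = exp(-r*dt) * [p*0.131407 + (1-p)*0.424734] = 0.286990
  V(0,0) = exp(-r*dt) * [p*0.071133 + (1-p)*0.286990] = 0.186248


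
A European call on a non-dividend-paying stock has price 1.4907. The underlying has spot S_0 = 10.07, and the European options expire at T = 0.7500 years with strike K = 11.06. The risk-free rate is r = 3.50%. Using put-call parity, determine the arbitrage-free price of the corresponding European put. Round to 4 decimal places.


Answer: Put price = 2.1942

Derivation:
Put-call parity: C - P = S_0 * exp(-qT) - K * exp(-rT).
S_0 * exp(-qT) = 10.0700 * 1.00000000 = 10.07000000
K * exp(-rT) = 11.0600 * 0.97409154 = 10.77345239
P = C - S*exp(-qT) + K*exp(-rT)
P = 1.4907 - 10.07000000 + 10.77345239 = 2.1942


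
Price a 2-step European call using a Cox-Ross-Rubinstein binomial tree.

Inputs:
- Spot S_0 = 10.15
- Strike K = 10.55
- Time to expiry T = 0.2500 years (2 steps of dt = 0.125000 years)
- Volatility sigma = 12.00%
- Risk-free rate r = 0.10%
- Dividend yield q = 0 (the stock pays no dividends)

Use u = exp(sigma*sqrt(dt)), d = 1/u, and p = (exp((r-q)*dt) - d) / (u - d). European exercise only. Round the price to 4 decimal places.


dt = T/N = 0.125000
u = exp(sigma*sqrt(dt)) = 1.043339; d = 1/u = 0.958461
p = (exp((r-q)*dt) - d) / (u - d) = 0.490868
Discount per step: exp(-r*dt) = 0.999875
Stock lattice S(k, i) with i counting down-moves:
  k=0: S(0,0) = 10.1500
  k=1: S(1,0) = 10.5899; S(1,1) = 9.7284
  k=2: S(2,0) = 11.0489; S(2,1) = 10.1500; S(2,2) = 9.3243
Terminal payoffs V(N, i) = max(S_T - K, 0):
  V(2,0) = 0.498852; V(2,1) = 0.000000; V(2,2) = 0.000000
Backward induction: V(k, i) = exp(-r*dt) * [p * V(k+1, i) + (1-p) * V(k+1, i+1)].
  V(1,0) = exp(-r*dt) * [p*0.498852 + (1-p)*0.000000] = 0.244840
  V(1,1) = exp(-r*dt) * [p*0.000000 + (1-p)*0.000000] = 0.000000
  V(0,0) = exp(-r*dt) * [p*0.244840 + (1-p)*0.000000] = 0.120169

Answer: Price = V(0,0) = 0.1202


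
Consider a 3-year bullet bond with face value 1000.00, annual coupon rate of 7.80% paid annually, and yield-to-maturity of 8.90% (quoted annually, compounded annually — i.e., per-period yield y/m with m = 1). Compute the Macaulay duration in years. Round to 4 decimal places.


Coupon per period c = face * coupon_rate / m = 78.000000
Periods per year m = 1; per-period yield y/m = 0.089000
Number of cashflows N = 3
Cashflows (t years, CF_t, discount factor 1/(1+y/m)^(m*t), PV):
  t = 1.0000: CF_t = 78.000000, DF = 0.918274, PV = 71.625344
  t = 2.0000: CF_t = 78.000000, DF = 0.843226, PV = 65.771666
  t = 3.0000: CF_t = 1078.000000, DF = 0.774313, PV = 834.709049
Price P = sum_t PV_t = 972.106059
Macaulay numerator sum_t t * PV_t:
  t * PV_t at t = 1.0000: 71.625344
  t * PV_t at t = 2.0000: 131.543332
  t * PV_t at t = 3.0000: 2504.127146
Macaulay duration D = (sum_t t * PV_t) / P = 2707.295823 / 972.106059 = 2.784980

Answer: Macaulay duration = 2.7850 years


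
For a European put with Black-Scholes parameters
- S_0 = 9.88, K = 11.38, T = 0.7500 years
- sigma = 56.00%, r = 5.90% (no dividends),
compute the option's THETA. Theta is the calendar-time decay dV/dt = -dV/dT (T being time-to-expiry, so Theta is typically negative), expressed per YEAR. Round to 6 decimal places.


d1 = 0.0422807687; d2 = -0.4426934575
phi(d1) = 0.3985858525; exp(-qT) = 1.0000000000; exp(-rT) = 0.9567147489
Theta = -S*exp(-qT)*phi(d1)*sigma/(2*sqrt(T)) + r*K*exp(-rT)*N(-d2) - q*S*exp(-qT)*N(-d1)
N(-d1) = 0.4831374380; N(-d2) = 0.6710062623; sqrt(T) = 0.8660254038
Term 1 = -9.8800 * 1.0000000000 * 0.3985858525 * 0.5600 / (2 * 0.8660254038) = -1.2732281265
Term 2 = 0.0590 * 11.3800 * 0.9567147489 * 0.6710062623 = 0.4310258492
Term 3 = 0 (no dividend yield, q = 0)
Theta = -1.2732281265 + (0.4310258492) + (0.0000000000) = -0.842202

Answer: Theta = -0.842202


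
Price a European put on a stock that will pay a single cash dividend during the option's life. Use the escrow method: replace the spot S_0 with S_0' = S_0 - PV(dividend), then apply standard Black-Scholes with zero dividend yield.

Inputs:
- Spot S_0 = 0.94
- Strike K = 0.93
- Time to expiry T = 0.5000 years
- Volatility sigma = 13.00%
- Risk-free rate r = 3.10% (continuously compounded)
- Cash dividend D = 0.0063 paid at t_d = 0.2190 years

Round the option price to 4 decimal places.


PV(D) = D * exp(-r * t_d) = 0.0063 * 0.99323399 = 0.00625737
S_0' = S_0 - PV(D) = 0.9400 - 0.00625737 = 0.93374263
d1 = (ln(S_0'/K) + (r + sigma^2/2)*T) / (sigma*sqrt(T)) = 0.25827078
d2 = d1 - sigma*sqrt(T) = 0.16634690
exp(-rT) = 0.98461951
N(-d1) = 0.39809897; N(-d2) = 0.43394198
P = K * exp(-rT) * N(-d2) - S_0' * N(-d1) = 0.9300 * 0.98461951 * 0.43394198 - 0.93374263 * 0.39809897 = 0.0256

Answer: Price = 0.0256


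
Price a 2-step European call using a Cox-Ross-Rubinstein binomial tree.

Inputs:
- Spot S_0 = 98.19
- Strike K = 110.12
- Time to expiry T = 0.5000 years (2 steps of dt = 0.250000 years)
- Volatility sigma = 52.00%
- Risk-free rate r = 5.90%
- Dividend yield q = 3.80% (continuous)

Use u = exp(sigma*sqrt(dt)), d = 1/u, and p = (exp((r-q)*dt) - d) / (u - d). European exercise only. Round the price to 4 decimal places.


dt = T/N = 0.250000
u = exp(sigma*sqrt(dt)) = 1.296930; d = 1/u = 0.771052
p = (exp((r-q)*dt) - d) / (u - d) = 0.445373
Discount per step: exp(-r*dt) = 0.985358
Stock lattice S(k, i) with i counting down-moves:
  k=0: S(0,0) = 98.1900
  k=1: S(1,0) = 127.3456; S(1,1) = 75.7096
  k=2: S(2,0) = 165.1583; S(2,1) = 98.1900; S(2,2) = 58.3760
Terminal payoffs V(N, i) = max(S_T - K, 0):
  V(2,0) = 55.038295; V(2,1) = 0.000000; V(2,2) = 0.000000
Backward induction: V(k, i) = exp(-r*dt) * [p * V(k+1, i) + (1-p) * V(k+1, i+1)].
  V(1,0) = exp(-r*dt) * [p*55.038295 + (1-p)*0.000000] = 24.153677
  V(1,1) = exp(-r*dt) * [p*0.000000 + (1-p)*0.000000] = 0.000000
  V(0,0) = exp(-r*dt) * [p*24.153677 + (1-p)*0.000000] = 10.599895

Answer: Price = V(0,0) = 10.5999


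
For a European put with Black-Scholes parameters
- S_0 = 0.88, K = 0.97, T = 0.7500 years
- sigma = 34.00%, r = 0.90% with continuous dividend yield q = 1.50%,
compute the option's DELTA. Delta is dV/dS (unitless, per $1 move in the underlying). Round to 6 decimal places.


Answer: Delta = -0.572299

Derivation:
d1 = -0.1987584815; d2 = -0.4932071188
phi(d1) = 0.3911395019; exp(-qT) = 0.9888130446; exp(-rT) = 0.9932727301
N(-d1) = 0.5787741625
Delta = -exp(-qT) * N(-d1) = -0.9888130446 * 0.5787741625 = -0.572299


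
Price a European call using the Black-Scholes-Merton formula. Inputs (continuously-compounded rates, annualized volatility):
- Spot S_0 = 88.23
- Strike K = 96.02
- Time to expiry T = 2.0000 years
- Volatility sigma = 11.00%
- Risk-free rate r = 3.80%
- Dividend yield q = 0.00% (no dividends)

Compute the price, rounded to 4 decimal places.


Answer: Price = 5.1207

Derivation:
d1 = (ln(S/K) + (r - q + 0.5*sigma^2) * T) / (sigma * sqrt(T)) = 0.02243803
d2 = d1 - sigma * sqrt(T) = -0.13312546
exp(-rT) = 0.92681621; exp(-qT) = 1.00000000
C = S_0 * exp(-qT) * N(d1) - K * exp(-rT) * N(d2)
N(d1) = 0.50895073; N(d2) = 0.44704708
C = 88.2300 * 1.00000000 * 0.50895073 - 96.0200 * 0.92681621 * 0.44704708 = 5.1207


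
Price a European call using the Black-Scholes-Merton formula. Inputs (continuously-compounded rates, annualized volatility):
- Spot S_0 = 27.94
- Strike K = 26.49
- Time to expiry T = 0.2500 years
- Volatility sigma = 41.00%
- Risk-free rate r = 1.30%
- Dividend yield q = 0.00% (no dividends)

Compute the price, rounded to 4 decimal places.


d1 = (ln(S/K) + (r - q + 0.5*sigma^2) * T) / (sigma * sqrt(T)) = 0.37831488
d2 = d1 - sigma * sqrt(T) = 0.17331488
exp(-rT) = 0.99675528; exp(-qT) = 1.00000000
C = S_0 * exp(-qT) * N(d1) - K * exp(-rT) * N(d2)
N(d1) = 0.64740165; N(d2) = 0.56879804
C = 27.9400 * 1.00000000 * 0.64740165 - 26.4900 * 0.99675528 * 0.56879804 = 3.0698

Answer: Price = 3.0698


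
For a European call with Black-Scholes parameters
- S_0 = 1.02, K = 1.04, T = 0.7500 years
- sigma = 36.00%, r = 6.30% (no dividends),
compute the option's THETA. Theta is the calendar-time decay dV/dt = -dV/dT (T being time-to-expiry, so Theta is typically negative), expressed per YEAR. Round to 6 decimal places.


Answer: Theta = -0.111662

Derivation:
d1 = 0.2451554789; d2 = -0.0666136664
phi(d1) = 0.3871321631; exp(-qT) = 1.0000000000; exp(-rT) = 0.9538489056
Theta = -S*exp(-qT)*phi(d1)*sigma/(2*sqrt(T)) - r*K*exp(-rT)*N(d2) + q*S*exp(-qT)*N(d1)
N(d1) = 0.5968319764; N(d2) = 0.4734446328; sqrt(T) = 0.8660254038
Term 1 = -1.0200 * 1.0000000000 * 0.3871321631 * 0.3600 / (2 * 0.8660254038) = -0.0820731873
Term 2 = -0.0630 * 1.0400 * 0.9538489056 * 0.4734446328 = -0.0295884811
Term 3 = 0 (no dividend yield, q = 0)
Theta = -0.0820731873 + (-0.0295884811) + (0.0000000000) = -0.111662


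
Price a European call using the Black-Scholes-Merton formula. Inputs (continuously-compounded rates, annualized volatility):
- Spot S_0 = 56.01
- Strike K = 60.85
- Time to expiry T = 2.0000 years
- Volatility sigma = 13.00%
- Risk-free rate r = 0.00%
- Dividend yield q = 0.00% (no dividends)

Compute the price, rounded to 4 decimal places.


d1 = (ln(S/K) + (r - q + 0.5*sigma^2) * T) / (sigma * sqrt(T)) = -0.35889245
d2 = d1 - sigma * sqrt(T) = -0.54274021
exp(-rT) = 1.00000000; exp(-qT) = 1.00000000
C = S_0 * exp(-qT) * N(d1) - K * exp(-rT) * N(d2)
N(d1) = 0.35983778; N(d2) = 0.29365434
C = 56.0100 * 1.00000000 * 0.35983778 - 60.8500 * 1.00000000 * 0.29365434 = 2.2856

Answer: Price = 2.2856


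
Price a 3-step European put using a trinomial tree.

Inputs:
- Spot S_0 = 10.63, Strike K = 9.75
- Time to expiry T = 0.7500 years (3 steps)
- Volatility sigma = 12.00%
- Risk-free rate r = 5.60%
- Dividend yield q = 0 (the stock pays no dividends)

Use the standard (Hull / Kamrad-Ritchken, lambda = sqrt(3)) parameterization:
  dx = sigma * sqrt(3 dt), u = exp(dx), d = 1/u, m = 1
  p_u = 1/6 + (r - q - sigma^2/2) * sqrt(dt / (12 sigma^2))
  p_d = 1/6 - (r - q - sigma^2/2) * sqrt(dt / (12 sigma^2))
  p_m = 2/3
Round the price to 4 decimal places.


dt = T/N = 0.250000; dx = sigma*sqrt(3*dt) = 0.103923
u = exp(dx) = 1.109515; d = 1/u = 0.901295
p_u = 0.225364, p_m = 0.666667, p_d = 0.107969
Discount per step: exp(-r*dt) = 0.986098
Stock lattice S(k, j) with j the centered position index:
  k=0: S(0,+0) = 10.6300
  k=1: S(1,-1) = 9.5808; S(1,+0) = 10.6300; S(1,+1) = 11.7941
  k=2: S(2,-2) = 8.6351; S(2,-1) = 9.5808; S(2,+0) = 10.6300; S(2,+1) = 11.7941; S(2,+2) = 13.0858
  k=3: S(3,-3) = 7.7828; S(3,-2) = 8.6351; S(3,-1) = 9.5808; S(3,+0) = 10.6300; S(3,+1) = 11.7941; S(3,+2) = 13.0858; S(3,+3) = 14.5189
Terminal payoffs V(N, j) = max(K - S_T, 0):
  V(3,-3) = 1.967240; V(3,-2) = 1.114910; V(3,-1) = 0.169238; V(3,+0) = 0.000000; V(3,+1) = 0.000000; V(3,+2) = 0.000000; V(3,+3) = 0.000000
Backward induction: V(k, j) = exp(-r*dt) * [p_u * V(k+1, j+1) + p_m * V(k+1, j) + p_d * V(k+1, j-1)]
  V(2,-2) = exp(-r*dt) * [p_u*0.169238 + p_m*1.114910 + p_d*1.967240] = 0.979999
  V(2,-1) = exp(-r*dt) * [p_u*0.000000 + p_m*0.169238 + p_d*1.114910] = 0.229959
  V(2,+0) = exp(-r*dt) * [p_u*0.000000 + p_m*0.000000 + p_d*0.169238] = 0.018018
  V(2,+1) = exp(-r*dt) * [p_u*0.000000 + p_m*0.000000 + p_d*0.000000] = 0.000000
  V(2,+2) = exp(-r*dt) * [p_u*0.000000 + p_m*0.000000 + p_d*0.000000] = 0.000000
  V(1,-1) = exp(-r*dt) * [p_u*0.018018 + p_m*0.229959 + p_d*0.979999] = 0.259518
  V(1,+0) = exp(-r*dt) * [p_u*0.000000 + p_m*0.018018 + p_d*0.229959] = 0.036329
  V(1,+1) = exp(-r*dt) * [p_u*0.000000 + p_m*0.000000 + p_d*0.018018] = 0.001918
  V(0,+0) = exp(-r*dt) * [p_u*0.001918 + p_m*0.036329 + p_d*0.259518] = 0.051939

Answer: Price = V(0,0) = 0.0519


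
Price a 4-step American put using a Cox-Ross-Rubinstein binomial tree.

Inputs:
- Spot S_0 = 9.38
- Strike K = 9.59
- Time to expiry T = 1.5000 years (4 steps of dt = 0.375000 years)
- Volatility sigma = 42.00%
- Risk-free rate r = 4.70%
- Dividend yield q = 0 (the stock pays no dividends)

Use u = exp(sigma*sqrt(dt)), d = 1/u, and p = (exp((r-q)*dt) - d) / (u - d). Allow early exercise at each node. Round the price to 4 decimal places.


dt = T/N = 0.375000
u = exp(sigma*sqrt(dt)) = 1.293299; d = 1/u = 0.773216
p = (exp((r-q)*dt) - d) / (u - d) = 0.470242
Discount per step: exp(-r*dt) = 0.982529
Stock lattice S(k, i) with i counting down-moves:
  k=0: S(0,0) = 9.3800
  k=1: S(1,0) = 12.1311; S(1,1) = 7.2528
  k=2: S(2,0) = 15.6892; S(2,1) = 9.3800; S(2,2) = 5.6080
  k=3: S(3,0) = 20.2908; S(3,1) = 12.1311; S(3,2) = 7.2528; S(3,3) = 4.3362
  k=4: S(4,0) = 26.2421; S(4,1) = 15.6892; S(4,2) = 9.3800; S(4,3) = 5.6080; S(4,4) = 3.3528
Terminal payoffs V(N, i) = max(K - S_T, 0):
  V(4,0) = 0.000000; V(4,1) = 0.000000; V(4,2) = 0.210000; V(4,3) = 3.982041; V(4,4) = 6.237206
Backward induction: V(k, i) = exp(-r*dt) * [p * V(k+1, i) + (1-p) * V(k+1, i+1)]; then take max(V_cont, immediate exercise) for American.
  V(3,0) = exp(-r*dt) * [p*0.000000 + (1-p)*0.000000] = 0.000000; exercise = 0.000000; V(3,0) = max -> 0.000000
  V(3,1) = exp(-r*dt) * [p*0.000000 + (1-p)*0.210000] = 0.109306; exercise = 0.000000; V(3,1) = max -> 0.109306
  V(3,2) = exp(-r*dt) * [p*0.210000 + (1-p)*3.982041] = 2.169688; exercise = 2.337231; V(3,2) = max -> 2.337231
  V(3,3) = exp(-r*dt) * [p*3.982041 + (1-p)*6.237206] = 5.086291; exercise = 5.253834; V(3,3) = max -> 5.253834
  V(2,0) = exp(-r*dt) * [p*0.000000 + (1-p)*0.109306] = 0.056894; exercise = 0.000000; V(2,0) = max -> 0.056894
  V(2,1) = exp(-r*dt) * [p*0.109306 + (1-p)*2.337231] = 1.267037; exercise = 0.210000; V(2,1) = max -> 1.267037
  V(2,2) = exp(-r*dt) * [p*2.337231 + (1-p)*5.253834] = 3.814498; exercise = 3.982041; V(2,2) = max -> 3.982041
  V(1,0) = exp(-r*dt) * [p*0.056894 + (1-p)*1.267037] = 0.685782; exercise = 0.000000; V(1,0) = max -> 0.685782
  V(1,1) = exp(-r*dt) * [p*1.267037 + (1-p)*3.982041] = 2.658067; exercise = 2.337231; V(1,1) = max -> 2.658067
  V(0,0) = exp(-r*dt) * [p*0.685782 + (1-p)*2.658067] = 1.700381; exercise = 0.210000; V(0,0) = max -> 1.700381

Answer: Price = V(0,0) = 1.7004


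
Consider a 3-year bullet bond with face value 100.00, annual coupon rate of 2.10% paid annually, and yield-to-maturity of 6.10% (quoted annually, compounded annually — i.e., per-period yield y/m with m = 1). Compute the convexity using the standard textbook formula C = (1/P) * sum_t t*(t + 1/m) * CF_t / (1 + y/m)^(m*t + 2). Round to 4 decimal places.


Answer: Convexity = 10.3517

Derivation:
Coupon per period c = face * coupon_rate / m = 2.100000
Periods per year m = 1; per-period yield y/m = 0.061000
Number of cashflows N = 3
Cashflows (t years, CF_t, discount factor 1/(1+y/m)^(m*t), PV):
  t = 1.0000: CF_t = 2.100000, DF = 0.942507, PV = 1.979265
  t = 2.0000: CF_t = 2.100000, DF = 0.888320, PV = 1.865471
  t = 3.0000: CF_t = 102.100000, DF = 0.837247, PV = 85.482968
Price P = sum_t PV_t = 89.327704
Convexity numerator sum_t t*(t + 1/m) * CF_t / (1+y/m)^(m*t + 2):
  t = 1.0000: term = 3.516439
  t = 2.0000: term = 9.942807
  t = 3.0000: term = 911.234321
Convexity = (1/P) * sum = 924.693567 / 89.327704 = 10.351700


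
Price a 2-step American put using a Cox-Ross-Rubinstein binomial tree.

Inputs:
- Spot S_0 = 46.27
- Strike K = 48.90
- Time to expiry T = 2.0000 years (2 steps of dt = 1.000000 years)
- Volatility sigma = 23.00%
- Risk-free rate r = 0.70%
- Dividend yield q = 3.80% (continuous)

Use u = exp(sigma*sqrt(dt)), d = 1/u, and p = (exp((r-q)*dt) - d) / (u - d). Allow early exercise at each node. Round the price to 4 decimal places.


Answer: Price = V(0,0) = 8.7550

Derivation:
dt = T/N = 1.000000
u = exp(sigma*sqrt(dt)) = 1.258600; d = 1/u = 0.794534
p = (exp((r-q)*dt) - d) / (u - d) = 0.376976
Discount per step: exp(-r*dt) = 0.993024
Stock lattice S(k, i) with i counting down-moves:
  k=0: S(0,0) = 46.2700
  k=1: S(1,0) = 58.2354; S(1,1) = 36.7631
  k=2: S(2,0) = 73.2951; S(2,1) = 46.2700; S(2,2) = 29.2095
Terminal payoffs V(N, i) = max(K - S_T, 0):
  V(2,0) = 0.000000; V(2,1) = 2.630000; V(2,2) = 19.690506
Backward induction: V(k, i) = exp(-r*dt) * [p * V(k+1, i) + (1-p) * V(k+1, i+1)]; then take max(V_cont, immediate exercise) for American.
  V(1,0) = exp(-r*dt) * [p*0.000000 + (1-p)*2.630000] = 1.627123; exercise = 0.000000; V(1,0) = max -> 1.627123
  V(1,1) = exp(-r*dt) * [p*2.630000 + (1-p)*19.690506] = 13.166612; exercise = 12.136930; V(1,1) = max -> 13.166612
  V(0,0) = exp(-r*dt) * [p*1.627123 + (1-p)*13.166612] = 8.755000; exercise = 2.630000; V(0,0) = max -> 8.755000


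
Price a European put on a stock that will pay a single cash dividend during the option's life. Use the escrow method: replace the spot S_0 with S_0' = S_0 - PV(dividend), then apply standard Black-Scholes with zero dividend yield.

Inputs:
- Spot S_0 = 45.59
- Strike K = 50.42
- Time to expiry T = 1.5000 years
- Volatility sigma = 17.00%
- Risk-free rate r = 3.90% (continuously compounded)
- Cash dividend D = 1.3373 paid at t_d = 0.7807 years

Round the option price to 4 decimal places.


Answer: Price = 5.6576

Derivation:
PV(D) = D * exp(-r * t_d) = 1.3373 * 0.97001155 = 1.29719645
S_0' = S_0 - PV(D) = 45.5900 - 1.29719645 = 44.29280355
d1 = (ln(S_0'/K) + (r + sigma^2/2)*T) / (sigma*sqrt(T)) = -0.23721966
d2 = d1 - sigma*sqrt(T) = -0.44542629
exp(-rT) = 0.94317824
N(-d1) = 0.59375681; N(-d2) = 0.67199414
P = K * exp(-rT) * N(-d2) - S_0' * N(-d1) = 50.4200 * 0.94317824 * 0.67199414 - 44.29280355 * 0.59375681 = 5.6576


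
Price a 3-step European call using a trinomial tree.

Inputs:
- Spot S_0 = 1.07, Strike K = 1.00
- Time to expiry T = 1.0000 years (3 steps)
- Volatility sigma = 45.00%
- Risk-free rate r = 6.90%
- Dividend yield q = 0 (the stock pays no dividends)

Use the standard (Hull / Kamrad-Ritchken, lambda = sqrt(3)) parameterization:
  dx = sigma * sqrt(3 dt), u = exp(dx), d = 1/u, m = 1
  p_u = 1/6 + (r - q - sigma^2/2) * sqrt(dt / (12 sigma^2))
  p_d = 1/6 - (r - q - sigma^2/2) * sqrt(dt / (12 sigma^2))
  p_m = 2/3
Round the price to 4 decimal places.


Answer: Price = V(0,0) = 0.2490

Derivation:
dt = T/N = 0.333333; dx = sigma*sqrt(3*dt) = 0.450000
u = exp(dx) = 1.568312; d = 1/u = 0.637628
p_u = 0.154722, p_m = 0.666667, p_d = 0.178611
Discount per step: exp(-r*dt) = 0.977262
Stock lattice S(k, j) with j the centered position index:
  k=0: S(0,+0) = 1.0700
  k=1: S(1,-1) = 0.6823; S(1,+0) = 1.0700; S(1,+1) = 1.6781
  k=2: S(2,-2) = 0.4350; S(2,-1) = 0.6823; S(2,+0) = 1.0700; S(2,+1) = 1.6781; S(2,+2) = 2.6318
  k=3: S(3,-3) = 0.2774; S(3,-2) = 0.4350; S(3,-1) = 0.6823; S(3,+0) = 1.0700; S(3,+1) = 1.6781; S(3,+2) = 2.6318; S(3,+3) = 4.1274
Terminal payoffs V(N, j) = max(S_T - K, 0):
  V(3,-3) = 0.000000; V(3,-2) = 0.000000; V(3,-1) = 0.000000; V(3,+0) = 0.070000; V(3,+1) = 0.678094; V(3,+2) = 1.631775; V(3,+3) = 3.127445
Backward induction: V(k, j) = exp(-r*dt) * [p_u * V(k+1, j+1) + p_m * V(k+1, j) + p_d * V(k+1, j-1)]
  V(2,-2) = exp(-r*dt) * [p_u*0.000000 + p_m*0.000000 + p_d*0.000000] = 0.000000
  V(2,-1) = exp(-r*dt) * [p_u*0.070000 + p_m*0.000000 + p_d*0.000000] = 0.010584
  V(2,+0) = exp(-r*dt) * [p_u*0.678094 + p_m*0.070000 + p_d*0.000000] = 0.148136
  V(2,+1) = exp(-r*dt) * [p_u*1.631775 + p_m*0.678094 + p_d*0.070000] = 0.700734
  V(2,+2) = exp(-r*dt) * [p_u*3.127445 + p_m*1.631775 + p_d*0.678094] = 1.654359
  V(1,-1) = exp(-r*dt) * [p_u*0.148136 + p_m*0.010584 + p_d*0.000000] = 0.029295
  V(1,+0) = exp(-r*dt) * [p_u*0.700734 + p_m*0.148136 + p_d*0.010584] = 0.204313
  V(1,+1) = exp(-r*dt) * [p_u*1.654359 + p_m*0.700734 + p_d*0.148136] = 0.732537
  V(0,+0) = exp(-r*dt) * [p_u*0.732537 + p_m*0.204313 + p_d*0.029295] = 0.248988


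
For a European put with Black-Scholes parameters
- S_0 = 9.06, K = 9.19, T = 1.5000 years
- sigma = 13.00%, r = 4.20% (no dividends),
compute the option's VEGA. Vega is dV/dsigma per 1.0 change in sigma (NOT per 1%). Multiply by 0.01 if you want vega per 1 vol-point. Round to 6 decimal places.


d1 = 0.3858146304; d2 = 0.2265977971
phi(d1) = 0.3703284377; exp(-qT) = 1.0000000000; exp(-rT) = 0.9389434737
Vega = S * exp(-qT) * phi(d1) * sqrt(T) = 9.0600 * 1.0000000000 * 0.3703284377 * 1.2247448714 = 4.109234

Answer: Vega = 4.109234


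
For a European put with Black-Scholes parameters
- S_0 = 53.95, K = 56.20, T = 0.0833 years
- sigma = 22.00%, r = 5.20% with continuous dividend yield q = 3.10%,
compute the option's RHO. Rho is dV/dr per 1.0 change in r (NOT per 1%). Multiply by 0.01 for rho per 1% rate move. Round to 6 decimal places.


Answer: Rho = -3.455867

Derivation:
d1 = -0.5841943819; d2 = -0.6476902086
phi(d1) = 0.3363577104; exp(-qT) = 0.9974210313; exp(-rT) = 0.9956777678
N(-d2) = 0.7414073308
Rho = -K*T*exp(-rT)*N(-d2) = -56.2000 * 0.0833 * 0.9956777678 * 0.7414073308 = -3.455867


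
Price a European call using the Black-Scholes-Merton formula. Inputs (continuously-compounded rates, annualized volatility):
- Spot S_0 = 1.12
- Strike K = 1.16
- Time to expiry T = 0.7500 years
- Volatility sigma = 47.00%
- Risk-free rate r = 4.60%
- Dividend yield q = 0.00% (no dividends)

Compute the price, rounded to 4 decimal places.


d1 = (ln(S/K) + (r - q + 0.5*sigma^2) * T) / (sigma * sqrt(T)) = 0.20206321
d2 = d1 - sigma * sqrt(T) = -0.20496873
exp(-rT) = 0.96608834; exp(-qT) = 1.00000000
C = S_0 * exp(-qT) * N(d1) - K * exp(-rT) * N(d2)
N(d1) = 0.58006635; N(d2) = 0.41879828
C = 1.1200 * 1.00000000 * 0.58006635 - 1.1600 * 0.96608834 * 0.41879828 = 0.1803

Answer: Price = 0.1803


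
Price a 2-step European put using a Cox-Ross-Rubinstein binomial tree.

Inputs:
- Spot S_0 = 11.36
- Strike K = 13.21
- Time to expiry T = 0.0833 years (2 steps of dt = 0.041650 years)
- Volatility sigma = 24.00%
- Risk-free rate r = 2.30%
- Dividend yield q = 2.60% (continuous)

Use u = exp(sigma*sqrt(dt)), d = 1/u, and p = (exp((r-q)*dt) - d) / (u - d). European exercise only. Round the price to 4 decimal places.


dt = T/N = 0.041650
u = exp(sigma*sqrt(dt)) = 1.050199; d = 1/u = 0.952200
p = (exp((r-q)*dt) - d) / (u - d) = 0.486483
Discount per step: exp(-r*dt) = 0.999043
Stock lattice S(k, i) with i counting down-moves:
  k=0: S(0,0) = 11.3600
  k=1: S(1,0) = 11.9303; S(1,1) = 10.8170
  k=2: S(2,0) = 12.5292; S(2,1) = 11.3600; S(2,2) = 10.2999
Terminal payoffs V(N, i) = max(K - S_T, 0):
  V(2,0) = 0.680844; V(2,1) = 1.850000; V(2,2) = 2.910056
Backward induction: V(k, i) = exp(-r*dt) * [p * V(k+1, i) + (1-p) * V(k+1, i+1)].
  V(1,0) = exp(-r*dt) * [p*0.680844 + (1-p)*1.850000] = 1.279999
  V(1,1) = exp(-r*dt) * [p*1.850000 + (1-p)*2.910056] = 2.392065
  V(0,0) = exp(-r*dt) * [p*1.279999 + (1-p)*2.392065] = 1.849292

Answer: Price = V(0,0) = 1.8493


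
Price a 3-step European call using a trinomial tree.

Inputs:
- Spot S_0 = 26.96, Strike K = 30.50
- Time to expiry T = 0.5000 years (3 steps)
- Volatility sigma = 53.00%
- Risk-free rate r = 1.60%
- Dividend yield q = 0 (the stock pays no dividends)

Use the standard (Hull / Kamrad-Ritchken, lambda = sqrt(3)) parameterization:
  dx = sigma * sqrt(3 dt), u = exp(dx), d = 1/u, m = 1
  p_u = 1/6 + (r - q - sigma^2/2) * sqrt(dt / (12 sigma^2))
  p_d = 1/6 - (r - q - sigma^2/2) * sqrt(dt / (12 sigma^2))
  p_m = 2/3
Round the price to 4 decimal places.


dt = T/N = 0.166667; dx = sigma*sqrt(3*dt) = 0.374767
u = exp(dx) = 1.454652; d = 1/u = 0.687450
p_u = 0.138994, p_m = 0.666667, p_d = 0.194339
Discount per step: exp(-r*dt) = 0.997337
Stock lattice S(k, j) with j the centered position index:
  k=0: S(0,+0) = 26.9600
  k=1: S(1,-1) = 18.5336; S(1,+0) = 26.9600; S(1,+1) = 39.2174
  k=2: S(2,-2) = 12.7409; S(2,-1) = 18.5336; S(2,+0) = 26.9600; S(2,+1) = 39.2174; S(2,+2) = 57.0477
  k=3: S(3,-3) = 8.7588; S(3,-2) = 12.7409; S(3,-1) = 18.5336; S(3,+0) = 26.9600; S(3,+1) = 39.2174; S(3,+2) = 57.0477; S(3,+3) = 82.9845
Terminal payoffs V(N, j) = max(S_T - K, 0):
  V(3,-3) = 0.000000; V(3,-2) = 0.000000; V(3,-1) = 0.000000; V(3,+0) = 0.000000; V(3,+1) = 8.717414; V(3,+2) = 26.547684; V(3,+3) = 52.484519
Backward induction: V(k, j) = exp(-r*dt) * [p_u * V(k+1, j+1) + p_m * V(k+1, j) + p_d * V(k+1, j-1)]
  V(2,-2) = exp(-r*dt) * [p_u*0.000000 + p_m*0.000000 + p_d*0.000000] = 0.000000
  V(2,-1) = exp(-r*dt) * [p_u*0.000000 + p_m*0.000000 + p_d*0.000000] = 0.000000
  V(2,+0) = exp(-r*dt) * [p_u*8.717414 + p_m*0.000000 + p_d*0.000000] = 1.208440
  V(2,+1) = exp(-r*dt) * [p_u*26.547684 + p_m*8.717414 + p_d*0.000000] = 9.476271
  V(2,+2) = exp(-r*dt) * [p_u*52.484519 + p_m*26.547684 + p_d*8.717414] = 26.616548
  V(1,-1) = exp(-r*dt) * [p_u*1.208440 + p_m*0.000000 + p_d*0.000000] = 0.167519
  V(1,+0) = exp(-r*dt) * [p_u*9.476271 + p_m*1.208440 + p_d*0.000000] = 2.117118
  V(1,+1) = exp(-r*dt) * [p_u*26.616548 + p_m*9.476271 + p_d*1.208440] = 10.224597
  V(0,+0) = exp(-r*dt) * [p_u*10.224597 + p_m*2.117118 + p_d*0.167519] = 2.857494

Answer: Price = V(0,0) = 2.8575


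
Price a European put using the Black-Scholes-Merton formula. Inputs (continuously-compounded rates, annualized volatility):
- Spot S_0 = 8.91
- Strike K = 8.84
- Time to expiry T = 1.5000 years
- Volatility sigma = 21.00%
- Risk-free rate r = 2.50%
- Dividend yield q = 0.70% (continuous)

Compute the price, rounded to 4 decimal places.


Answer: Price = 0.7437

Derivation:
d1 = (ln(S/K) + (r - q + 0.5*sigma^2) * T) / (sigma * sqrt(T)) = 0.26424304
d2 = d1 - sigma * sqrt(T) = 0.00704662
exp(-rT) = 0.96319442; exp(-qT) = 0.98955493
P = K * exp(-rT) * N(-d2) - S_0 * exp(-qT) * N(-d1)
N(-d1) = 0.39579632; N(-d2) = 0.49718883
P = 8.8400 * 0.96319442 * 0.49718883 - 8.9100 * 0.98955493 * 0.39579632 = 0.7437


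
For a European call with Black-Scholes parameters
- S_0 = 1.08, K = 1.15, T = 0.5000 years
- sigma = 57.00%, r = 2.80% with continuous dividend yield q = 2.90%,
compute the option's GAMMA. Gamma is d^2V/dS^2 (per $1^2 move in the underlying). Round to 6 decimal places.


d1 = 0.0444710589; d2 = -0.3585798064
phi(d1) = 0.3985479863; exp(-qT) = 0.9856046187; exp(-rT) = 0.9860975443
Gamma = exp(-qT) * phi(d1) / (S * sigma * sqrt(T)) = 0.9856046187 * 0.3985479863 / (1.0800 * 0.5700 * 0.7071067812) = 0.902401

Answer: Gamma = 0.902401


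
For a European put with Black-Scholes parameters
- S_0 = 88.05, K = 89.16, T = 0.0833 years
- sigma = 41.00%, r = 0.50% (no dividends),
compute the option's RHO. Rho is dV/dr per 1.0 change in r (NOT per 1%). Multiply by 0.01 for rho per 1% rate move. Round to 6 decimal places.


Answer: Rho = -4.188257

Derivation:
d1 = -0.0431815546; d2 = -0.1615146860
phi(d1) = 0.3985705105; exp(-qT) = 1.0000000000; exp(-rT) = 0.9995835867
N(-d2) = 0.5641559773
Rho = -K*T*exp(-rT)*N(-d2) = -89.1600 * 0.0833 * 0.9995835867 * 0.5641559773 = -4.188257


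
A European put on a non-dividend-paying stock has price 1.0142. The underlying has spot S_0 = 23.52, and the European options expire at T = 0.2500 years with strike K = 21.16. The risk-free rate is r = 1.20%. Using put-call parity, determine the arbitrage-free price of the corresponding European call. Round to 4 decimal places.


Put-call parity: C - P = S_0 * exp(-qT) - K * exp(-rT).
S_0 * exp(-qT) = 23.5200 * 1.00000000 = 23.52000000
K * exp(-rT) = 21.1600 * 0.99700450 = 21.09661512
C = P + S*exp(-qT) - K*exp(-rT)
C = 1.0142 + 23.52000000 - 21.09661512 = 3.4376

Answer: Call price = 3.4376


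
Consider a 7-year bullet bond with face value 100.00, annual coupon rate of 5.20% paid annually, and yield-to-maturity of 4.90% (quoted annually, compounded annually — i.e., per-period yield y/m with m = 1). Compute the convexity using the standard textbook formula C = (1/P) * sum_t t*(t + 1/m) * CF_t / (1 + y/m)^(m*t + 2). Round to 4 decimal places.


Answer: Convexity = 41.7992

Derivation:
Coupon per period c = face * coupon_rate / m = 5.200000
Periods per year m = 1; per-period yield y/m = 0.049000
Number of cashflows N = 7
Cashflows (t years, CF_t, discount factor 1/(1+y/m)^(m*t), PV):
  t = 1.0000: CF_t = 5.200000, DF = 0.953289, PV = 4.957102
  t = 2.0000: CF_t = 5.200000, DF = 0.908760, PV = 4.725550
  t = 3.0000: CF_t = 5.200000, DF = 0.866310, PV = 4.504814
  t = 4.0000: CF_t = 5.200000, DF = 0.825844, PV = 4.294389
  t = 5.0000: CF_t = 5.200000, DF = 0.787268, PV = 4.093793
  t = 6.0000: CF_t = 5.200000, DF = 0.750494, PV = 3.902567
  t = 7.0000: CF_t = 105.200000, DF = 0.715437, PV = 75.264005
Price P = sum_t PV_t = 101.742221
Convexity numerator sum_t t*(t + 1/m) * CF_t / (1+y/m)^(m*t + 2):
  t = 1.0000: term = 9.009628
  t = 2.0000: term = 25.766335
  t = 3.0000: term = 49.125519
  t = 4.0000: term = 78.051348
  t = 5.0000: term = 111.608220
  t = 6.0000: term = 148.952820
  t = 7.0000: term = 3830.225763
Convexity = (1/P) * sum = 4252.739632 / 101.742221 = 41.799163
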